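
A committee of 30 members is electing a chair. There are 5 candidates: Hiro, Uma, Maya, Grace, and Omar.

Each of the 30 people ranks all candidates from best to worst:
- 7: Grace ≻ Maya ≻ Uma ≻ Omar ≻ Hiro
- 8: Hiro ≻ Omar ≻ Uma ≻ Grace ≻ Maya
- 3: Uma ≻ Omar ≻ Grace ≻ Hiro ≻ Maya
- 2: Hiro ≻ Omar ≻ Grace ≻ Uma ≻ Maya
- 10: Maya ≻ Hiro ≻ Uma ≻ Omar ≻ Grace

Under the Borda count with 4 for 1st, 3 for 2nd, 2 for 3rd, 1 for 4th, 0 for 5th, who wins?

Hiro: 7×0 + 8×4 + 3×1 + 2×4 + 10×3 = 73
Uma: 7×2 + 8×2 + 3×4 + 2×1 + 10×2 = 64
Maya: 7×3 + 8×0 + 3×0 + 2×0 + 10×4 = 61
Grace: 7×4 + 8×1 + 3×2 + 2×2 + 10×0 = 46
Omar: 7×1 + 8×3 + 3×3 + 2×3 + 10×1 = 56

Hiro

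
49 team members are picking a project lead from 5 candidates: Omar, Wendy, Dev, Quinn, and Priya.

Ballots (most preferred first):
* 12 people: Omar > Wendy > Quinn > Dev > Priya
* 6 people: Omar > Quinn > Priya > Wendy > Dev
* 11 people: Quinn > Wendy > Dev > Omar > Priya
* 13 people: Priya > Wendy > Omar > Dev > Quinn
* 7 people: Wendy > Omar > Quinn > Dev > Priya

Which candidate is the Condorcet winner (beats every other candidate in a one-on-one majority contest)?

Wendy

Wendy vs Omar: 31–18
Wendy vs Dev: 49–0
Wendy vs Quinn: 32–17
Wendy vs Priya: 30–19
Wendy beats every other candidate.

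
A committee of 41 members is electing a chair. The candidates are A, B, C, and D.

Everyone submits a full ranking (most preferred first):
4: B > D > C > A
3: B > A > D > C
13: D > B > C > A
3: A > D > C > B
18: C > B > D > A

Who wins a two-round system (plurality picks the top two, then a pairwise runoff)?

D

Round 1 first-place votes: A 3, B 7, C 18, D 13. C and D advance.
Runoff: C is ranked above D on 18 ballots, D above C on 23.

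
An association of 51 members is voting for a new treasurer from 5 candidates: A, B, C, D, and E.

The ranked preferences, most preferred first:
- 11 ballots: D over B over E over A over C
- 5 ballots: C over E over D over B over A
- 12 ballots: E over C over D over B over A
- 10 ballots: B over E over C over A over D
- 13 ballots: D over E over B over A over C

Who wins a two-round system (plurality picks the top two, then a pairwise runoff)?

Round 1 first-place votes: A 0, B 10, C 5, D 24, E 12. D and E advance.
Runoff: D is ranked above E on 24 ballots, E above D on 27.

E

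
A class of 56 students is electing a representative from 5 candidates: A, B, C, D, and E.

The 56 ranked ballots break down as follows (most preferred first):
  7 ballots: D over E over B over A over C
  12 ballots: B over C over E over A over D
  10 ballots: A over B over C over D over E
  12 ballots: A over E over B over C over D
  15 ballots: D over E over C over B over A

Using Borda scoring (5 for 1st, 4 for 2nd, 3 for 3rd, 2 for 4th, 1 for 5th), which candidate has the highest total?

B

A: 7×2 + 12×2 + 10×5 + 12×5 + 15×1 = 163
B: 7×3 + 12×5 + 10×4 + 12×3 + 15×2 = 187
C: 7×1 + 12×4 + 10×3 + 12×2 + 15×3 = 154
D: 7×5 + 12×1 + 10×2 + 12×1 + 15×5 = 154
E: 7×4 + 12×3 + 10×1 + 12×4 + 15×4 = 182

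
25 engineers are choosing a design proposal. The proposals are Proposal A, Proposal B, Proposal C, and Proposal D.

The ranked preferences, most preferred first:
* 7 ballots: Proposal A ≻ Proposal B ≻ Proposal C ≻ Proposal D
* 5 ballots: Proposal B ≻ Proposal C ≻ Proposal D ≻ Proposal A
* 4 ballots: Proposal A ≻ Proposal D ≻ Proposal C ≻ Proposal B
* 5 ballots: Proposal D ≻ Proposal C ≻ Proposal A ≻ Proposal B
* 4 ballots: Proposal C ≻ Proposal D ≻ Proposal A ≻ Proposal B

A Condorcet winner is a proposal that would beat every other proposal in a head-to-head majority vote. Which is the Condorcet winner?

Proposal C

Proposal C vs Proposal A: 14–11
Proposal C vs Proposal B: 13–12
Proposal C vs Proposal D: 16–9
Proposal C beats every other proposal.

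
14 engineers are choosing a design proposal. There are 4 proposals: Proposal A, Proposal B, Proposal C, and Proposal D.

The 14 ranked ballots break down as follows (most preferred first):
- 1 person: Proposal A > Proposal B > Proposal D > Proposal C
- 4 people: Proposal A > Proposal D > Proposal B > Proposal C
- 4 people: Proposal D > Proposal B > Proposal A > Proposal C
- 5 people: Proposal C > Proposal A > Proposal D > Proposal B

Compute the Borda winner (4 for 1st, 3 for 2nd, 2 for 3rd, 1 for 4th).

Proposal A: 1×4 + 4×4 + 4×2 + 5×3 = 43
Proposal B: 1×3 + 4×2 + 4×3 + 5×1 = 28
Proposal C: 1×1 + 4×1 + 4×1 + 5×4 = 29
Proposal D: 1×2 + 4×3 + 4×4 + 5×2 = 40

Proposal A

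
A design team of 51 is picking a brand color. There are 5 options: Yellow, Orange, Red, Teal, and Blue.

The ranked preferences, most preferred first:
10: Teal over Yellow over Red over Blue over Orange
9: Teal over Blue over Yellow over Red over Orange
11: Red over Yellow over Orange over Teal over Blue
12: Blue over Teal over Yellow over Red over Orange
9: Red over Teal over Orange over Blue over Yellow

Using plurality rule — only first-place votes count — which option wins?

Red

First-place votes: Yellow 0, Orange 0, Red 20, Teal 19, Blue 12.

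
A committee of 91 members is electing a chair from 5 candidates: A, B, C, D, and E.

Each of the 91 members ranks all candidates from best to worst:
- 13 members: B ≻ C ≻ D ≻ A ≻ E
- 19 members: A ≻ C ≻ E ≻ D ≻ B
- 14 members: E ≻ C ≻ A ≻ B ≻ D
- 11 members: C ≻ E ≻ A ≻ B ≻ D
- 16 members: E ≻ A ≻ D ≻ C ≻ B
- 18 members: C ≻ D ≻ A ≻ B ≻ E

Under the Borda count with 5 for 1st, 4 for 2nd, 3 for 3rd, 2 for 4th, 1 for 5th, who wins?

A: 13×2 + 19×5 + 14×3 + 11×3 + 16×4 + 18×3 = 314
B: 13×5 + 19×1 + 14×2 + 11×2 + 16×1 + 18×2 = 186
C: 13×4 + 19×4 + 14×4 + 11×5 + 16×2 + 18×5 = 361
D: 13×3 + 19×2 + 14×1 + 11×1 + 16×3 + 18×4 = 222
E: 13×1 + 19×3 + 14×5 + 11×4 + 16×5 + 18×1 = 282

C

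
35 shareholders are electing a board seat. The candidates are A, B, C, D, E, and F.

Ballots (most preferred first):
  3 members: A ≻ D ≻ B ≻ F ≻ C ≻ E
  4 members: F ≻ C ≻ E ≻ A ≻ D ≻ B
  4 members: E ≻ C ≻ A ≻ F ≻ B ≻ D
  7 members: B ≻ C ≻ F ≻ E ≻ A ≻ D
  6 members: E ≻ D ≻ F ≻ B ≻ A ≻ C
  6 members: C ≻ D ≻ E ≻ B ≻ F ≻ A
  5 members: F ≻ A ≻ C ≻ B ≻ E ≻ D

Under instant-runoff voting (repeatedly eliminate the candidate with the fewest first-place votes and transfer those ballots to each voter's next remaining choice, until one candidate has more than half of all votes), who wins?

Round 1: A 3, B 7, C 6, D 0, E 10, F 9. D eliminated.
Round 2: A 3, B 7, C 6, E 10, F 9. A eliminated.
Round 3: B 10, C 6, E 10, F 9. C eliminated.
Round 4: B 10, E 16, F 9. F eliminated.
Round 5: B 15, E 20. E has a majority (≥18).

E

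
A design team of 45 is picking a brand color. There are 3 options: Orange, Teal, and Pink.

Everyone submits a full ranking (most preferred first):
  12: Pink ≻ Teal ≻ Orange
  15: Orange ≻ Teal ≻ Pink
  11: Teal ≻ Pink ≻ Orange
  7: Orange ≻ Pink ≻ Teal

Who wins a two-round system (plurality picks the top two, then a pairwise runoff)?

Pink

Round 1 first-place votes: Orange 22, Teal 11, Pink 12. Orange and Pink advance.
Runoff: Orange is ranked above Pink on 22 ballots, Pink above Orange on 23.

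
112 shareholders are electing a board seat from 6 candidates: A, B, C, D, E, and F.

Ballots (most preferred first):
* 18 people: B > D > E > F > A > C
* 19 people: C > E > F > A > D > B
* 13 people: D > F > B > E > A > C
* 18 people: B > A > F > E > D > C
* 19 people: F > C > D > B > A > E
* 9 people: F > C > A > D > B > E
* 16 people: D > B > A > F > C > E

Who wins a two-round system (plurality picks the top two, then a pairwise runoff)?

D

Round 1 first-place votes: A 0, B 36, C 19, D 29, E 0, F 28. B and D advance.
Runoff: B is ranked above D on 36 ballots, D above B on 76.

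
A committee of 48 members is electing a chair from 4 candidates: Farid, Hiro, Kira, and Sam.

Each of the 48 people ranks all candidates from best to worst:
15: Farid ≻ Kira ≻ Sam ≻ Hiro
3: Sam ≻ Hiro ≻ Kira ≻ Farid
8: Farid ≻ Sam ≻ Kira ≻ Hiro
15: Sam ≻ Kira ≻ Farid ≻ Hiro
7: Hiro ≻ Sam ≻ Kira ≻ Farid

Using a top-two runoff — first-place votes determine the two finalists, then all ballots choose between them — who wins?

Sam

Round 1 first-place votes: Farid 23, Hiro 7, Kira 0, Sam 18. Farid and Sam advance.
Runoff: Farid is ranked above Sam on 23 ballots, Sam above Farid on 25.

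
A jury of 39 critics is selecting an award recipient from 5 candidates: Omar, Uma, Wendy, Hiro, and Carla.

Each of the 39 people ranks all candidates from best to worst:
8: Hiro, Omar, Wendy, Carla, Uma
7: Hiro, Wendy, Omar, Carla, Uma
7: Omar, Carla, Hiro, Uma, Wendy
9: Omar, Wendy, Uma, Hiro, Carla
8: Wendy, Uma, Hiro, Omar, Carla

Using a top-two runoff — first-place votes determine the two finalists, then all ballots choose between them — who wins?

Hiro

Round 1 first-place votes: Omar 16, Uma 0, Wendy 8, Hiro 15, Carla 0. Omar and Hiro advance.
Runoff: Omar is ranked above Hiro on 16 ballots, Hiro above Omar on 23.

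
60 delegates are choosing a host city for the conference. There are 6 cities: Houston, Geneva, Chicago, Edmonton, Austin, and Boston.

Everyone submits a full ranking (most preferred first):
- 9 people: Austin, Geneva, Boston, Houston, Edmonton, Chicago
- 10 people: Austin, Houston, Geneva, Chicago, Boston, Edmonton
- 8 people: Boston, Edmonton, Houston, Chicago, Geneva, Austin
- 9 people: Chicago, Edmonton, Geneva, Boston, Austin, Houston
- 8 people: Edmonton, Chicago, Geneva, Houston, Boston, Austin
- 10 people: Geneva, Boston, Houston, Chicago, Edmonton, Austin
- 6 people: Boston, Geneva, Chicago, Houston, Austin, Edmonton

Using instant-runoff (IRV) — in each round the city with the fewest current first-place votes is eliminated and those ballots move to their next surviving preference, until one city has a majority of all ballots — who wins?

Round 1: Houston 0, Geneva 10, Chicago 9, Edmonton 8, Austin 19, Boston 14. Houston eliminated.
Round 2: Geneva 10, Chicago 9, Edmonton 8, Austin 19, Boston 14. Edmonton eliminated.
Round 3: Geneva 10, Chicago 17, Austin 19, Boston 14. Geneva eliminated.
Round 4: Chicago 17, Austin 19, Boston 24. Chicago eliminated.
Round 5: Austin 19, Boston 41. Boston has a majority (≥31).

Boston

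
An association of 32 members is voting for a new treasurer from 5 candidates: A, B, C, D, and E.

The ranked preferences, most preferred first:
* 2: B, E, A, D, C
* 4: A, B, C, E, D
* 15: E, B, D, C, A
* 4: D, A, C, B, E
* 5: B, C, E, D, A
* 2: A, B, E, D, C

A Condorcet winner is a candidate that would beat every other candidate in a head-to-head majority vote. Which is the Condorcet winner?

B

B vs A: 22–10
B vs C: 28–4
B vs D: 28–4
B vs E: 17–15
B beats every other candidate.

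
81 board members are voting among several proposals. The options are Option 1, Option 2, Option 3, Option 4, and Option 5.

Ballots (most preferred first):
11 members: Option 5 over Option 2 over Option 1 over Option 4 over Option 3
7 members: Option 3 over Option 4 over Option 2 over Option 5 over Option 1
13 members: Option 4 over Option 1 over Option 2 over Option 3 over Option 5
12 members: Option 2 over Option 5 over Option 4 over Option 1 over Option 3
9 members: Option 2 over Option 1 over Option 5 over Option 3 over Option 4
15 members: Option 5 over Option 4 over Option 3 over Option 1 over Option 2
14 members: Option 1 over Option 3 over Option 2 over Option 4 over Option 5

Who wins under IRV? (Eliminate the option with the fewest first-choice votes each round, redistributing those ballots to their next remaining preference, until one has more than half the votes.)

Option 2

Round 1: Option 1 14, Option 2 21, Option 3 7, Option 4 13, Option 5 26. Option 3 eliminated.
Round 2: Option 1 14, Option 2 21, Option 4 20, Option 5 26. Option 1 eliminated.
Round 3: Option 2 35, Option 4 20, Option 5 26. Option 4 eliminated.
Round 4: Option 2 55, Option 5 26. Option 2 has a majority (≥41).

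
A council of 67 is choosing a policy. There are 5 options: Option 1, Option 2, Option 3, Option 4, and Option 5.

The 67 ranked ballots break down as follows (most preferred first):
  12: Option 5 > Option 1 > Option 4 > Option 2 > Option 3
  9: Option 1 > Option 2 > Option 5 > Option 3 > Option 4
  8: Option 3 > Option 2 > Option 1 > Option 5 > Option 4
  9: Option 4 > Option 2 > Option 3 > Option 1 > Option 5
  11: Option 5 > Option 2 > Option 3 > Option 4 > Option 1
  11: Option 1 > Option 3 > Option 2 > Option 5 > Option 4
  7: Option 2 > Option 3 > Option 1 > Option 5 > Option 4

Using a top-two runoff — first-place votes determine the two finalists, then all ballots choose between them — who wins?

Option 1

Round 1 first-place votes: Option 1 20, Option 2 7, Option 3 8, Option 4 9, Option 5 23. Option 5 and Option 1 advance.
Runoff: Option 5 is ranked above Option 1 on 23 ballots, Option 1 above Option 5 on 44.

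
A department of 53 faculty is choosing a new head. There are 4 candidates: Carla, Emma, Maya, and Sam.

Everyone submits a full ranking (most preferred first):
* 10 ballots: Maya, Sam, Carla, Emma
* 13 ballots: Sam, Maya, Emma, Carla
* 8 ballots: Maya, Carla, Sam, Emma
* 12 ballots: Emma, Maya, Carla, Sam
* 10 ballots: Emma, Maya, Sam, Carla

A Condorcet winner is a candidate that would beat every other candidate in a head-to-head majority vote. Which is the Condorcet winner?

Maya

Maya vs Carla: 53–0
Maya vs Emma: 31–22
Maya vs Sam: 40–13
Maya beats every other candidate.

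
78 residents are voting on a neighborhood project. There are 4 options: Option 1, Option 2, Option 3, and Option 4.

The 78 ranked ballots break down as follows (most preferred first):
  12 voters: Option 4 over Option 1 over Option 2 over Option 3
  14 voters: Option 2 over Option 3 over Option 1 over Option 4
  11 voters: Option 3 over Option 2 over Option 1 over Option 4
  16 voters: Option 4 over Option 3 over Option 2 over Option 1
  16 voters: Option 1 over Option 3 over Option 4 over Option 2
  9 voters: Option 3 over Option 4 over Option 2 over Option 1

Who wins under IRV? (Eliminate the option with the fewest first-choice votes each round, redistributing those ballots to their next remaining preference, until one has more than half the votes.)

Round 1: Option 1 16, Option 2 14, Option 3 20, Option 4 28. Option 2 eliminated.
Round 2: Option 1 16, Option 3 34, Option 4 28. Option 1 eliminated.
Round 3: Option 3 50, Option 4 28. Option 3 has a majority (≥40).

Option 3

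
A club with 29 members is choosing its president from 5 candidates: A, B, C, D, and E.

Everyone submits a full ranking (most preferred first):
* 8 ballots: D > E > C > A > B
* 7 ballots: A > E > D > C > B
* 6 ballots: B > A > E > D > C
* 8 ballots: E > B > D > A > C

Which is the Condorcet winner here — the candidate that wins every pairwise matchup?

E vs A: 16–13
E vs B: 23–6
E vs C: 29–0
E vs D: 21–8
E beats every other candidate.

E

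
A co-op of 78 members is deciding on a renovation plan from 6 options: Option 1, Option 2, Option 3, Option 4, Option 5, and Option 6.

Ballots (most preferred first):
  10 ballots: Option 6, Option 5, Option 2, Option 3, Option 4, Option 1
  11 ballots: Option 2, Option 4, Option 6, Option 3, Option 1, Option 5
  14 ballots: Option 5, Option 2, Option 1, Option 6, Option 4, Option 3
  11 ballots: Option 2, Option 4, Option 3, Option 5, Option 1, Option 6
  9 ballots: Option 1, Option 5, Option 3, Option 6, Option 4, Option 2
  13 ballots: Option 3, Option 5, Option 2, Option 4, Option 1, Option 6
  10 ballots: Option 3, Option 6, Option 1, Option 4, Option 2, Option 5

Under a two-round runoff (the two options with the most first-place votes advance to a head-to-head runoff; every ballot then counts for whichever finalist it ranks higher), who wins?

Option 2

Round 1 first-place votes: Option 1 9, Option 2 22, Option 3 23, Option 4 0, Option 5 14, Option 6 10. Option 3 and Option 2 advance.
Runoff: Option 3 is ranked above Option 2 on 32 ballots, Option 2 above Option 3 on 46.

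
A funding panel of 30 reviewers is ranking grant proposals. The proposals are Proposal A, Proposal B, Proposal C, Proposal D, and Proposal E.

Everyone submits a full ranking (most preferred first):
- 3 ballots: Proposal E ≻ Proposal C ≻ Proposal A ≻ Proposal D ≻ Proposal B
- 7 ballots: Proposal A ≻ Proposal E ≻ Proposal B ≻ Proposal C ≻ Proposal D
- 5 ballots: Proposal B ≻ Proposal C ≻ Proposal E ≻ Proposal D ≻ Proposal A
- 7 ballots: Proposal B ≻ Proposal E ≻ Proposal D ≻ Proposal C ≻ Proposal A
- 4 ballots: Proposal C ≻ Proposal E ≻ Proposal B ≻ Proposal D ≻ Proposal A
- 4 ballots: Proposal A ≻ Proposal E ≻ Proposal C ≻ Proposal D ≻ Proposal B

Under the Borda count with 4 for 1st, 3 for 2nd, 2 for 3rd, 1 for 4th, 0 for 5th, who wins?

Proposal E

Proposal A: 3×2 + 7×4 + 5×0 + 7×0 + 4×0 + 4×4 = 50
Proposal B: 3×0 + 7×2 + 5×4 + 7×4 + 4×2 + 4×0 = 70
Proposal C: 3×3 + 7×1 + 5×3 + 7×1 + 4×4 + 4×2 = 62
Proposal D: 3×1 + 7×0 + 5×1 + 7×2 + 4×1 + 4×1 = 30
Proposal E: 3×4 + 7×3 + 5×2 + 7×3 + 4×3 + 4×3 = 88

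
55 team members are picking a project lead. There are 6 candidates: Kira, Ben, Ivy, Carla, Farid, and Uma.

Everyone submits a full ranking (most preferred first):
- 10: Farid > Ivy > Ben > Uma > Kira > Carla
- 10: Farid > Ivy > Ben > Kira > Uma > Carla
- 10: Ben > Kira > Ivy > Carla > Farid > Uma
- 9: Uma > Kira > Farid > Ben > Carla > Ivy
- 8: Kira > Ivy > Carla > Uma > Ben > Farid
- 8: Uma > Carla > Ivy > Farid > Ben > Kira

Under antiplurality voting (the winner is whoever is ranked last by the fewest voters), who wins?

Ben

Last-place votes: Kira 8, Ben 0, Ivy 9, Carla 20, Farid 8, Uma 10.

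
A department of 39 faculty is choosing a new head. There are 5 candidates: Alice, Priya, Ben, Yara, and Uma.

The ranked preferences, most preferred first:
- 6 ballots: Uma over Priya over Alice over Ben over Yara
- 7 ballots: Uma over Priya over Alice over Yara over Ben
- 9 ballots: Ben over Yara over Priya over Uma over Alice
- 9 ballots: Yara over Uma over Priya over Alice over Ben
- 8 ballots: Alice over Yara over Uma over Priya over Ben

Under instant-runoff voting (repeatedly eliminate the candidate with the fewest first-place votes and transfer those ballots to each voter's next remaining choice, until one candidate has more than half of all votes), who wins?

Yara

Round 1: Alice 8, Priya 0, Ben 9, Yara 9, Uma 13. Priya eliminated.
Round 2: Alice 8, Ben 9, Yara 9, Uma 13. Alice eliminated.
Round 3: Ben 9, Yara 17, Uma 13. Ben eliminated.
Round 4: Yara 26, Uma 13. Yara has a majority (≥20).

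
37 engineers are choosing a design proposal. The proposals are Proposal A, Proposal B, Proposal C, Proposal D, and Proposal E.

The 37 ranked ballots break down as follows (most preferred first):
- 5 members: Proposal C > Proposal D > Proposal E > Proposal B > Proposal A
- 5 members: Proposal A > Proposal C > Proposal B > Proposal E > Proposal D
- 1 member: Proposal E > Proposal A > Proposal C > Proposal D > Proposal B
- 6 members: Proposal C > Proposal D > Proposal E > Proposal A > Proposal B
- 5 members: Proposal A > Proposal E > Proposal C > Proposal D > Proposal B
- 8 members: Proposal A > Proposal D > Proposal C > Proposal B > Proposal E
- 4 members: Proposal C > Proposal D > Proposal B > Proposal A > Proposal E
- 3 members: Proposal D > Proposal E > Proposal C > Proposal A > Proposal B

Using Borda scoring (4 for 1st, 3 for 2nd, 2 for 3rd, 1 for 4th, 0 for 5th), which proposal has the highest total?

Proposal C

Proposal A: 5×0 + 5×4 + 1×3 + 6×1 + 5×4 + 8×4 + 4×1 + 3×1 = 88
Proposal B: 5×1 + 5×2 + 1×0 + 6×0 + 5×0 + 8×1 + 4×2 + 3×0 = 31
Proposal C: 5×4 + 5×3 + 1×2 + 6×4 + 5×2 + 8×2 + 4×4 + 3×2 = 109
Proposal D: 5×3 + 5×0 + 1×1 + 6×3 + 5×1 + 8×3 + 4×3 + 3×4 = 87
Proposal E: 5×2 + 5×1 + 1×4 + 6×2 + 5×3 + 8×0 + 4×0 + 3×3 = 55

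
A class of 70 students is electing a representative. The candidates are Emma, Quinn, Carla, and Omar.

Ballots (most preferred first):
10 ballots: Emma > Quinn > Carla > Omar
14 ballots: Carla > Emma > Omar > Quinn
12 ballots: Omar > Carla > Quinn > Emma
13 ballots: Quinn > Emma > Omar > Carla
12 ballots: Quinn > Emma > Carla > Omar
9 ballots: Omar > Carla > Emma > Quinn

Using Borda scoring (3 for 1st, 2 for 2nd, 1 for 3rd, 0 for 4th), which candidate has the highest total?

Emma: 10×3 + 14×2 + 12×0 + 13×2 + 12×2 + 9×1 = 117
Quinn: 10×2 + 14×0 + 12×1 + 13×3 + 12×3 + 9×0 = 107
Carla: 10×1 + 14×3 + 12×2 + 13×0 + 12×1 + 9×2 = 106
Omar: 10×0 + 14×1 + 12×3 + 13×1 + 12×0 + 9×3 = 90

Emma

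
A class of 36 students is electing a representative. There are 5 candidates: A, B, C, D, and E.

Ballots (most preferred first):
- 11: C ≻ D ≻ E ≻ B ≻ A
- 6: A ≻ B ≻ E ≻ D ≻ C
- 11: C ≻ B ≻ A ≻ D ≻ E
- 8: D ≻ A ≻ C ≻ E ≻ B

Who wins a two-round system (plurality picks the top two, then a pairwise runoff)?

Round 1 first-place votes: A 6, B 0, C 22, D 8, E 0. C and D advance.
Runoff: C is ranked above D on 22 ballots, D above C on 14.

C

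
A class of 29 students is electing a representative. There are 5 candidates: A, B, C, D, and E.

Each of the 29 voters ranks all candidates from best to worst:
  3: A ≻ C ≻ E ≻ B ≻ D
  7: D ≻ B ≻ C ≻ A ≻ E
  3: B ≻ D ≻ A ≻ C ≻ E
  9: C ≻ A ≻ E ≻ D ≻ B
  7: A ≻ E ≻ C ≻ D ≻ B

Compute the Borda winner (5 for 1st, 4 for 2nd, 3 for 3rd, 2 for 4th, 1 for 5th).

A

A: 3×5 + 7×2 + 3×3 + 9×4 + 7×5 = 109
B: 3×2 + 7×4 + 3×5 + 9×1 + 7×1 = 65
C: 3×4 + 7×3 + 3×2 + 9×5 + 7×3 = 105
D: 3×1 + 7×5 + 3×4 + 9×2 + 7×2 = 82
E: 3×3 + 7×1 + 3×1 + 9×3 + 7×4 = 74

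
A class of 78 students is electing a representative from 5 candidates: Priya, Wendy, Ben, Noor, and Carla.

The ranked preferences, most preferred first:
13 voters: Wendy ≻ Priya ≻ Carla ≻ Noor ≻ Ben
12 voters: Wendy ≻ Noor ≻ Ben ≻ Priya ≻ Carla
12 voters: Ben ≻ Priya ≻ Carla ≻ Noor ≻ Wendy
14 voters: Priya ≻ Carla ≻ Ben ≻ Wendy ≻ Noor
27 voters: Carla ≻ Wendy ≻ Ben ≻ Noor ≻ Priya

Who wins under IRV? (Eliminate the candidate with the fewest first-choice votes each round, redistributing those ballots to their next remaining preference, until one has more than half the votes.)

Priya

Round 1: Priya 14, Wendy 25, Ben 12, Noor 0, Carla 27. Noor eliminated.
Round 2: Priya 14, Wendy 25, Ben 12, Carla 27. Ben eliminated.
Round 3: Priya 26, Wendy 25, Carla 27. Wendy eliminated.
Round 4: Priya 51, Carla 27. Priya has a majority (≥40).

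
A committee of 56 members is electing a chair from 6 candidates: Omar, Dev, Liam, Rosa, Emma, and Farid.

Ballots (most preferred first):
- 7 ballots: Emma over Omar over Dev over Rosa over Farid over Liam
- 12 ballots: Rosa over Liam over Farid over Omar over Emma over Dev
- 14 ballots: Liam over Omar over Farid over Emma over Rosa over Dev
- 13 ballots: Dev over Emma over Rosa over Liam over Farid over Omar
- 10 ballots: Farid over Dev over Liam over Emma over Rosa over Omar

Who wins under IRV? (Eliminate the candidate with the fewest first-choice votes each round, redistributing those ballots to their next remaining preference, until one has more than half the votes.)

Round 1: Omar 0, Dev 13, Liam 14, Rosa 12, Emma 7, Farid 10. Omar eliminated.
Round 2: Dev 13, Liam 14, Rosa 12, Emma 7, Farid 10. Emma eliminated.
Round 3: Dev 20, Liam 14, Rosa 12, Farid 10. Farid eliminated.
Round 4: Dev 30, Liam 14, Rosa 12. Dev has a majority (≥29).

Dev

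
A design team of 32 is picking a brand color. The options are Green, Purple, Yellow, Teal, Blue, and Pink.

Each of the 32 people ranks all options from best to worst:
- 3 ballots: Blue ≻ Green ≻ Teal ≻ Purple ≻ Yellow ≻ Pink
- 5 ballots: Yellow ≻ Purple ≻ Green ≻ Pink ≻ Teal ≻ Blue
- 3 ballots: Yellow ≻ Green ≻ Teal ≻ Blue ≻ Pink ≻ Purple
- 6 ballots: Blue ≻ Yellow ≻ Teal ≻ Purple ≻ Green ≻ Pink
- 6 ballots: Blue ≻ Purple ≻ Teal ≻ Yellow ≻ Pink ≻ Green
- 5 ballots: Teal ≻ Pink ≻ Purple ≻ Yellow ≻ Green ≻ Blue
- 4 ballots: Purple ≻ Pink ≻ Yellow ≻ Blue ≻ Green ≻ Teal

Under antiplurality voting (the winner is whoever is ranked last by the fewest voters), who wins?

Last-place votes: Green 6, Purple 3, Yellow 0, Teal 4, Blue 10, Pink 9.

Yellow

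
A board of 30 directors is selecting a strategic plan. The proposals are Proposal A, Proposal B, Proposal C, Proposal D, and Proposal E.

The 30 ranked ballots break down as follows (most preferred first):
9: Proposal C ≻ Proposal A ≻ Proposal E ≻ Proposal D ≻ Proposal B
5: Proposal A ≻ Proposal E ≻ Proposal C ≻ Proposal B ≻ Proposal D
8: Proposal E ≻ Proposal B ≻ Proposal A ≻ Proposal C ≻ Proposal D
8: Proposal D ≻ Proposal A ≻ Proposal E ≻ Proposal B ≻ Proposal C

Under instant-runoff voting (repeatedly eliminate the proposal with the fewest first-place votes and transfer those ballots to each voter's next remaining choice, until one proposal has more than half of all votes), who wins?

Round 1: Proposal A 5, Proposal B 0, Proposal C 9, Proposal D 8, Proposal E 8. Proposal B eliminated.
Round 2: Proposal A 5, Proposal C 9, Proposal D 8, Proposal E 8. Proposal A eliminated.
Round 3: Proposal C 9, Proposal D 8, Proposal E 13. Proposal D eliminated.
Round 4: Proposal C 9, Proposal E 21. Proposal E has a majority (≥16).

Proposal E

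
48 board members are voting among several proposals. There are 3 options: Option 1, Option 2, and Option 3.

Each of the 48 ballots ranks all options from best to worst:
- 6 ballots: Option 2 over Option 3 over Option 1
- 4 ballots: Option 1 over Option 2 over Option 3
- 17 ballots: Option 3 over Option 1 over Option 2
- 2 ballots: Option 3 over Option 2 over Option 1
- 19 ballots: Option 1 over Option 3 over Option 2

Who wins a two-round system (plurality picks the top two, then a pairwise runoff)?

Round 1 first-place votes: Option 1 23, Option 2 6, Option 3 19. Option 1 and Option 3 advance.
Runoff: Option 1 is ranked above Option 3 on 23 ballots, Option 3 above Option 1 on 25.

Option 3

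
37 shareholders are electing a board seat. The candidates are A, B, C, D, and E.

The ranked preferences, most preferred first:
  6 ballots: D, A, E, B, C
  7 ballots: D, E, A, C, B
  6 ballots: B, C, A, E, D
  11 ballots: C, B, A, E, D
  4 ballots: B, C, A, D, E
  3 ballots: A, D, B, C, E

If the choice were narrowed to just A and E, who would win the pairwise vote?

A is ranked above E on 30 ballots; E above A on 7.

A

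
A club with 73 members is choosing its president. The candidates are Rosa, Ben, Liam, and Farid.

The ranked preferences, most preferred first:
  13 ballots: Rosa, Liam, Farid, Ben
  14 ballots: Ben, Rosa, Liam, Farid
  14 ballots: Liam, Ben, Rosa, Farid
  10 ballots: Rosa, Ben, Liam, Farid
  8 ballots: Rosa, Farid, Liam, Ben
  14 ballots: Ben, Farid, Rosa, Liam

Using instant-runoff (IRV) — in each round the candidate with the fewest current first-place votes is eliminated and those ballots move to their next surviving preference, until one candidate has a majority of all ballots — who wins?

Round 1: Rosa 31, Ben 28, Liam 14, Farid 0. Farid eliminated.
Round 2: Rosa 31, Ben 28, Liam 14. Liam eliminated.
Round 3: Rosa 31, Ben 42. Ben has a majority (≥37).

Ben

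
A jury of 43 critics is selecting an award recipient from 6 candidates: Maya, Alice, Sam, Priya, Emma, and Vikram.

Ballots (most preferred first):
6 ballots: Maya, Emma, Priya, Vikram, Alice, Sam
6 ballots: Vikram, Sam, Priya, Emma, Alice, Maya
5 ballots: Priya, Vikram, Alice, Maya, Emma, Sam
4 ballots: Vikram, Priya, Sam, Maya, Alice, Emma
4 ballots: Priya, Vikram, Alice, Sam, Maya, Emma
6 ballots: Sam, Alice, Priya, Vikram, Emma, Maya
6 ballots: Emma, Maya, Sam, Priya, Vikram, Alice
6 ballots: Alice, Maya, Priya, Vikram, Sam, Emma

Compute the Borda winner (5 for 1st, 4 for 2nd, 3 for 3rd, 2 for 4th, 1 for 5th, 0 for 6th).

Priya

Maya: 6×5 + 6×0 + 5×2 + 4×2 + 4×1 + 6×0 + 6×4 + 6×4 = 100
Alice: 6×1 + 6×1 + 5×3 + 4×1 + 4×3 + 6×4 + 6×0 + 6×5 = 97
Sam: 6×0 + 6×4 + 5×0 + 4×3 + 4×2 + 6×5 + 6×3 + 6×1 = 98
Priya: 6×3 + 6×3 + 5×5 + 4×4 + 4×5 + 6×3 + 6×2 + 6×3 = 145
Emma: 6×4 + 6×2 + 5×1 + 4×0 + 4×0 + 6×1 + 6×5 + 6×0 = 77
Vikram: 6×2 + 6×5 + 5×4 + 4×5 + 4×4 + 6×2 + 6×1 + 6×2 = 128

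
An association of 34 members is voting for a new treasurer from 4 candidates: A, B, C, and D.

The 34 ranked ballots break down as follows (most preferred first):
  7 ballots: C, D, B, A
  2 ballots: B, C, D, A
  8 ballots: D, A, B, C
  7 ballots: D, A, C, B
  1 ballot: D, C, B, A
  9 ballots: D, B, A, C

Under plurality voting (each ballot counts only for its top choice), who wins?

D

First-place votes: A 0, B 2, C 7, D 25.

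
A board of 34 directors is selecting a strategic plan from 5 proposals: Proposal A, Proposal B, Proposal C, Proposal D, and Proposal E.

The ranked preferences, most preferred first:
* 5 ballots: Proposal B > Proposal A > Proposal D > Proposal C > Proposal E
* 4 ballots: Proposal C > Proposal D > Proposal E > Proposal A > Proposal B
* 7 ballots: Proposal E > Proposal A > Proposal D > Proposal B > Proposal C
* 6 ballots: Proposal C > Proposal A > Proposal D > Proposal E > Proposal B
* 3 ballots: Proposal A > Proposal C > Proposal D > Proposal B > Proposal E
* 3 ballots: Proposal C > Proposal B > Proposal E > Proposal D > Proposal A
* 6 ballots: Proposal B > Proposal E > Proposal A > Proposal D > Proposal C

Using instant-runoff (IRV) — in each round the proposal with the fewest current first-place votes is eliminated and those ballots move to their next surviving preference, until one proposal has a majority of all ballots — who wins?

Proposal B

Round 1: Proposal A 3, Proposal B 11, Proposal C 13, Proposal D 0, Proposal E 7. Proposal D eliminated.
Round 2: Proposal A 3, Proposal B 11, Proposal C 13, Proposal E 7. Proposal A eliminated.
Round 3: Proposal B 11, Proposal C 16, Proposal E 7. Proposal E eliminated.
Round 4: Proposal B 18, Proposal C 16. Proposal B has a majority (≥18).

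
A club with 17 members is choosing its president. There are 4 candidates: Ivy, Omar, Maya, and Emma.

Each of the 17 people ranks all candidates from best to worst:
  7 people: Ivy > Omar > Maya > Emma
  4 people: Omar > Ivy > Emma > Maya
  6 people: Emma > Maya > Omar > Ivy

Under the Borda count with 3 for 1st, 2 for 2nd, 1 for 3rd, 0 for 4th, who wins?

Omar

Ivy: 7×3 + 4×2 + 6×0 = 29
Omar: 7×2 + 4×3 + 6×1 = 32
Maya: 7×1 + 4×0 + 6×2 = 19
Emma: 7×0 + 4×1 + 6×3 = 22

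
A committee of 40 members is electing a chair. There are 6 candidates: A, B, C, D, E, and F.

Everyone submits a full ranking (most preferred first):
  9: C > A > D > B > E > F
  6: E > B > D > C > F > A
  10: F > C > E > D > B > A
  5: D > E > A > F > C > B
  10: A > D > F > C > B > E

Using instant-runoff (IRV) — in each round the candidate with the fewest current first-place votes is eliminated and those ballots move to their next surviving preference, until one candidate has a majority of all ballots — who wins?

E

Round 1: A 10, B 0, C 9, D 5, E 6, F 10. B eliminated.
Round 2: A 10, C 9, D 5, E 6, F 10. D eliminated.
Round 3: A 10, C 9, E 11, F 10. C eliminated.
Round 4: A 19, E 11, F 10. F eliminated.
Round 5: A 19, E 21. E has a majority (≥21).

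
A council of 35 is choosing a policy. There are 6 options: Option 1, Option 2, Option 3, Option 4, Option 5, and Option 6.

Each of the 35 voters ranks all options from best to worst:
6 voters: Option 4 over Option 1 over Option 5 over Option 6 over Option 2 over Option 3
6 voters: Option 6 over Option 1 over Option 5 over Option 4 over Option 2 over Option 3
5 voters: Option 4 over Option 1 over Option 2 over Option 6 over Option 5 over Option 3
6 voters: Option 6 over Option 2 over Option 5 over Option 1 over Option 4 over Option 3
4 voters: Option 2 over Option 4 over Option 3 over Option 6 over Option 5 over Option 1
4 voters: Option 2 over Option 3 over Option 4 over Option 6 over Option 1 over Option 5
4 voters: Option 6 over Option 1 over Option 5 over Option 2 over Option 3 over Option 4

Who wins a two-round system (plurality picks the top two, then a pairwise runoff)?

Round 1 first-place votes: Option 1 0, Option 2 8, Option 3 0, Option 4 11, Option 5 0, Option 6 16. Option 6 and Option 4 advance.
Runoff: Option 6 is ranked above Option 4 on 16 ballots, Option 4 above Option 6 on 19.

Option 4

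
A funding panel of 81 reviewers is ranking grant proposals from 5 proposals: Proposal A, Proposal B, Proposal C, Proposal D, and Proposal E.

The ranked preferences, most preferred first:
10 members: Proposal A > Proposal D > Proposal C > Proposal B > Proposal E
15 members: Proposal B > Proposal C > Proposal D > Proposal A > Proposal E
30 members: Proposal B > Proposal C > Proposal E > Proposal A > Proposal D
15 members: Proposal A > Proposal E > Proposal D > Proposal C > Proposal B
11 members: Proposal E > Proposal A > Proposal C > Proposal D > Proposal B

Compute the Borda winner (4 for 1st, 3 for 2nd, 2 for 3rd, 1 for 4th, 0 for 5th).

Proposal C

Proposal A: 10×4 + 15×1 + 30×1 + 15×4 + 11×3 = 178
Proposal B: 10×1 + 15×4 + 30×4 + 15×0 + 11×0 = 190
Proposal C: 10×2 + 15×3 + 30×3 + 15×1 + 11×2 = 192
Proposal D: 10×3 + 15×2 + 30×0 + 15×2 + 11×1 = 101
Proposal E: 10×0 + 15×0 + 30×2 + 15×3 + 11×4 = 149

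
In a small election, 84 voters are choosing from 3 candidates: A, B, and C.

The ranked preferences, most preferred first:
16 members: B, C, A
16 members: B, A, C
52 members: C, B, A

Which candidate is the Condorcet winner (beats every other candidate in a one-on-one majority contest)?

C

C vs A: 68–16
C vs B: 52–32
C beats every other candidate.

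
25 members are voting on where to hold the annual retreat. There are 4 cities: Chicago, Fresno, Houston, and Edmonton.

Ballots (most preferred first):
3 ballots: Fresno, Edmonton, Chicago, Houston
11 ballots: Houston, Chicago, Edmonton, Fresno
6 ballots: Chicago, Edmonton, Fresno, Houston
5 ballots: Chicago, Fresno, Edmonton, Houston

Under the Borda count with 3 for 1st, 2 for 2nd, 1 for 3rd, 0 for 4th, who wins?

Chicago: 3×1 + 11×2 + 6×3 + 5×3 = 58
Fresno: 3×3 + 11×0 + 6×1 + 5×2 = 25
Houston: 3×0 + 11×3 + 6×0 + 5×0 = 33
Edmonton: 3×2 + 11×1 + 6×2 + 5×1 = 34

Chicago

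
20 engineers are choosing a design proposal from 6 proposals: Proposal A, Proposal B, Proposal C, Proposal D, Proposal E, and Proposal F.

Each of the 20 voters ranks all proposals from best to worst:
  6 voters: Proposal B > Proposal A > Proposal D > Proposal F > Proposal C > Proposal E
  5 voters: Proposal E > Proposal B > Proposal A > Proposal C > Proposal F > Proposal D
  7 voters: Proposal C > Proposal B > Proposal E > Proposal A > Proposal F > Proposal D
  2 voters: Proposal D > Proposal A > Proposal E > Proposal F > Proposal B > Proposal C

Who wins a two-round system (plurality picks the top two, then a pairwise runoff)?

Round 1 first-place votes: Proposal A 0, Proposal B 6, Proposal C 7, Proposal D 2, Proposal E 5, Proposal F 0. Proposal C and Proposal B advance.
Runoff: Proposal C is ranked above Proposal B on 7 ballots, Proposal B above Proposal C on 13.

Proposal B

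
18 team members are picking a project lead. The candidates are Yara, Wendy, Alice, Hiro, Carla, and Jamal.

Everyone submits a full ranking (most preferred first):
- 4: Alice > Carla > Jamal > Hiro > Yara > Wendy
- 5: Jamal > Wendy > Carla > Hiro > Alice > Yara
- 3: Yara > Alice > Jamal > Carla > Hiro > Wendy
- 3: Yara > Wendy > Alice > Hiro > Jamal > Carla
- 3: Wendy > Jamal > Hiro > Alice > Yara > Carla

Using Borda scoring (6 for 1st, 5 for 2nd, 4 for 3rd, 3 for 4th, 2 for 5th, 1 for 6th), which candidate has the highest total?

Yara: 4×2 + 5×1 + 3×6 + 3×6 + 3×2 = 55
Wendy: 4×1 + 5×5 + 3×1 + 3×5 + 3×6 = 65
Alice: 4×6 + 5×2 + 3×5 + 3×4 + 3×3 = 70
Hiro: 4×3 + 5×3 + 3×2 + 3×3 + 3×4 = 54
Carla: 4×5 + 5×4 + 3×3 + 3×1 + 3×1 = 55
Jamal: 4×4 + 5×6 + 3×4 + 3×2 + 3×5 = 79

Jamal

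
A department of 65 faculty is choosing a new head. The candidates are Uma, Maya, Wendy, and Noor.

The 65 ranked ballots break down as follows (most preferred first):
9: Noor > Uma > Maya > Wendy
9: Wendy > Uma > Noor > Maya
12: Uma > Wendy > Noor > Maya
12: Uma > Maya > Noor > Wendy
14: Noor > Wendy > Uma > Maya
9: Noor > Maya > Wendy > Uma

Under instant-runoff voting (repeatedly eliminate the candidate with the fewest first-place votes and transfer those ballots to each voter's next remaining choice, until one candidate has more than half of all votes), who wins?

Round 1: Uma 24, Maya 0, Wendy 9, Noor 32. Maya eliminated.
Round 2: Uma 24, Wendy 9, Noor 32. Wendy eliminated.
Round 3: Uma 33, Noor 32. Uma has a majority (≥33).

Uma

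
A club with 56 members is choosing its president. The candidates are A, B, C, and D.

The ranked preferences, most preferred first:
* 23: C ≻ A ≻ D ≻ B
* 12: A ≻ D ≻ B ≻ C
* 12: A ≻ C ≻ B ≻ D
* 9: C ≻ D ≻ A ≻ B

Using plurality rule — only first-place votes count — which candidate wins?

First-place votes: A 24, B 0, C 32, D 0.

C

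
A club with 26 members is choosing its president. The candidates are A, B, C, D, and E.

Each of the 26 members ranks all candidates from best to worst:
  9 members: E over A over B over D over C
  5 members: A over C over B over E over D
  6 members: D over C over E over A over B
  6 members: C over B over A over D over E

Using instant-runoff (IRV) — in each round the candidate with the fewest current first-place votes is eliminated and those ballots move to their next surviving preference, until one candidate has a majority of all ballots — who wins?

C

Round 1: A 5, B 0, C 6, D 6, E 9. B eliminated.
Round 2: A 5, C 6, D 6, E 9. A eliminated.
Round 3: C 11, D 6, E 9. D eliminated.
Round 4: C 17, E 9. C has a majority (≥14).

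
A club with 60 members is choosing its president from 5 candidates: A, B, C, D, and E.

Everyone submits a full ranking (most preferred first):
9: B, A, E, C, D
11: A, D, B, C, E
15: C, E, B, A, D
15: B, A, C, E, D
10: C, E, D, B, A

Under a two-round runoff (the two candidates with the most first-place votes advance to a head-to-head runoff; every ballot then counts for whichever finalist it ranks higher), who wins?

B

Round 1 first-place votes: A 11, B 24, C 25, D 0, E 0. C and B advance.
Runoff: C is ranked above B on 25 ballots, B above C on 35.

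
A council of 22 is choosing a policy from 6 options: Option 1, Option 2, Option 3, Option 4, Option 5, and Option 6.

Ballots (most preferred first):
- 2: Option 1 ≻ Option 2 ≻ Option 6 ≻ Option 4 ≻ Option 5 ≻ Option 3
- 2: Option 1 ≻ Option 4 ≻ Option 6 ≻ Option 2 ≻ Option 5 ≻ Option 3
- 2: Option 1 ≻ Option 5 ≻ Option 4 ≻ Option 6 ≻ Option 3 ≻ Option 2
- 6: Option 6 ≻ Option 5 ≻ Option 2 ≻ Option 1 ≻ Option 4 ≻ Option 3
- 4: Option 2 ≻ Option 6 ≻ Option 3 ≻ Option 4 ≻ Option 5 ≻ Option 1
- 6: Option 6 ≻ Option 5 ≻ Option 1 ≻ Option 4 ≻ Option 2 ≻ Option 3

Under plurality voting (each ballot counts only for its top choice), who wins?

First-place votes: Option 1 6, Option 2 4, Option 3 0, Option 4 0, Option 5 0, Option 6 12.

Option 6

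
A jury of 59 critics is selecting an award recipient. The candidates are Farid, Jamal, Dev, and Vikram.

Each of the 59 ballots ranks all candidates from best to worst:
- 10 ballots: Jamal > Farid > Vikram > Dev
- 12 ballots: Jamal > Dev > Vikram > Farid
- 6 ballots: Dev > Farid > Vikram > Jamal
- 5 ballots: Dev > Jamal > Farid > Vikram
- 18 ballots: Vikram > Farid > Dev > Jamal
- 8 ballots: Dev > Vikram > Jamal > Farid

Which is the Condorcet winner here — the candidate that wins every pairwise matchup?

Dev vs Farid: 31–28
Dev vs Jamal: 37–22
Dev vs Vikram: 31–28
Dev beats every other candidate.

Dev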